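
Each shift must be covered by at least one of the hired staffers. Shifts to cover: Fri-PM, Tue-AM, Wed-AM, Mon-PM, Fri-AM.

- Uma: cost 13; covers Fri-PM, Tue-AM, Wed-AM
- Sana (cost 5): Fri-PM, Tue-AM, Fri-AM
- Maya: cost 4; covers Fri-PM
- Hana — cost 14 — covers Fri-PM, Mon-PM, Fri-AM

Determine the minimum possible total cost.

The greedy cost-per-new-shift heuristic would pick Sana, Uma, and Hana for 32, but a cheaper cover exists.
Choose Uma and Hana: together they cover Fri-PM, Tue-AM, Wed-AM, Mon-PM, Fri-AM — every shift.
Total cost: 13 + 14 = 27.
No cover costs less than 27.

27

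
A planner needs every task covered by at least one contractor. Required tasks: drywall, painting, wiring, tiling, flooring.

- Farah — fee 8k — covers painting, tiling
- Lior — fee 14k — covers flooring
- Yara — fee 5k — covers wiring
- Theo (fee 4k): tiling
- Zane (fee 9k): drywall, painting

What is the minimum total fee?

32

This is a weighted set-cover instance.
The greedy cost-per-new-task heuristic would pick Farah, Yara, Zane, and Lior for 36, but a cheaper cover exists.
Choose Lior, Yara, Theo, and Zane: together they cover drywall, painting, wiring, tiling, flooring — every task.
Total fee: 14 + 5 + 4 + 9 = 32.
No cover costs less than 32.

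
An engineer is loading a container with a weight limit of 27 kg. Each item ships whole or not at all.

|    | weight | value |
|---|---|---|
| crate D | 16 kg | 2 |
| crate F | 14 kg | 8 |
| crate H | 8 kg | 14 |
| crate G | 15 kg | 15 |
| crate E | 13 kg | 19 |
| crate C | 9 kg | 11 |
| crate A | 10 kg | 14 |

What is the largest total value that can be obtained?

Allowing fractional choices, the relaxed optimum would be about 41.4, but items are indivisible.
crate H + crate C + crate A: weight 8 + 9 + 10 = 27 ≤ 27, value 14 + 11 + 14 = 39.
crate E + crate A: weight 13 + 10 = 23 ≤ 27, value 19 + 14 = 33.
crate H + crate E: weight 8 + 13 = 21 ≤ 27, value 14 + 19 = 33.
Best is crate H, crate C, and crate A with total value 39.

39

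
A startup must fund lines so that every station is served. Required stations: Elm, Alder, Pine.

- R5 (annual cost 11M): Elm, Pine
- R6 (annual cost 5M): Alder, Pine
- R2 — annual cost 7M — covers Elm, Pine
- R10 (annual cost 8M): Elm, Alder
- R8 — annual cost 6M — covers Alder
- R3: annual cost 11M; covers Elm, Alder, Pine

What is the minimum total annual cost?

The greedy cost-per-new-station heuristic would pick R6 and R2 for 12, but a cheaper cover exists.
R3 alone covers Elm, Alder, Pine — every station.
Total annual cost: 11.
No cover costs less than 11.

11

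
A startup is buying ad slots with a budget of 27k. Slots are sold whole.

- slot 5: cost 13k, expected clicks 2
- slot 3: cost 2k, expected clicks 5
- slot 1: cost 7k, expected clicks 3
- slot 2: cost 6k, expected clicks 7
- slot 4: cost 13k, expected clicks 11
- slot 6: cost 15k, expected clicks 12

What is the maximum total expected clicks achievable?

24

slot 3 + slot 2 + slot 6: cost 2 + 6 + 15 = 23 ≤ 27, expected clicks 5 + 7 + 12 = 24.
slot 3 + slot 2 + slot 4: cost 2 + 6 + 13 = 21 ≤ 27, expected clicks 5 + 7 + 11 = 23.
slot 1 + slot 2 + slot 4: cost 7 + 6 + 13 = 26 ≤ 27, expected clicks 3 + 7 + 11 = 21.
Best is slot 3, slot 2, and slot 6 with total expected clicks 24.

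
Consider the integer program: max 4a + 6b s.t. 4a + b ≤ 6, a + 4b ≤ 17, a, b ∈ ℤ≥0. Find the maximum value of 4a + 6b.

Relaxing integrality, the LP optimum is 26.67 at (a,b) = (0.467, 4.13), which is not an integer point.
(a,b)=(0,4) is feasible, giving 24.
(a,b)=(0,3) is feasible, giving 18.
Maximum is 24 at (a,b)=(0,4).

24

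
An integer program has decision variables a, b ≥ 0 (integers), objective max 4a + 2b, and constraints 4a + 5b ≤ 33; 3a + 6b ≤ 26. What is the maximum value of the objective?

32

The continuous relaxation peaks at (8.25, 0) with value 33.00; rounding to a feasible lattice point costs some objective.
(a,b)=(8,0): 4·8+5·0=32≤33, 3·8+6·0=24≤26, objective 32.
(a,b)=(7,0): 4·7+5·0=28≤33, 3·7+6·0=21≤26, objective 28.
No feasible integer point exceeds 32.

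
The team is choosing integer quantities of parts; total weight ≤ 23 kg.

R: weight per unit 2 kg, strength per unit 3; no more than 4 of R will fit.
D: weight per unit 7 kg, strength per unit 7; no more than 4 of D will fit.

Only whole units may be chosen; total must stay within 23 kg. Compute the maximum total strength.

This is a bounded integer knapsack.
4×R and 2×D: weight 22 ≤ 23, strength 4·3 + 2·7 = 26.
1×R and 3×D: weight 23 ≤ 23, strength 1·3 + 3·7 = 24.
Best is 26.

26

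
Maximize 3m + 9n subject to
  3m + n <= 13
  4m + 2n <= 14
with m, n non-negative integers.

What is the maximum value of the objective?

63

(m,n)=(0,7): 3·0+1·7=7≤13, 4·0+2·7=14≤14, objective 63.
(m,n)=(0,6): 3·0+1·6=6≤13, 4·0+2·6=12≤14, objective 54.
Maximum is 63 at (m,n)=(0,7).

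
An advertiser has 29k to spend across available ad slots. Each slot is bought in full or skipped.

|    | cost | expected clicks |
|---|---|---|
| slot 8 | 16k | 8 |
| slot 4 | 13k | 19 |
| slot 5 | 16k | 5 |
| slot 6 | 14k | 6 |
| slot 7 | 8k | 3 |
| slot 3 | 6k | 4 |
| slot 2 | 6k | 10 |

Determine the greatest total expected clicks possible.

33

This is a 0-1 knapsack instance.
Allowing fractional choices, the relaxed optimum would be about 35.0, but ad slots are indivisible.
slot 4 + slot 3 + slot 2: cost 13 + 6 + 6 = 25 ≤ 29, expected clicks 19 + 4 + 10 = 33.
slot 4 + slot 7 + slot 2: cost 13 + 8 + 6 = 27 ≤ 29, expected clicks 19 + 3 + 10 = 32.
slot 4 + slot 2: cost 13 + 6 = 19 ≤ 29, expected clicks 19 + 10 = 29.
Best is slot 4, slot 3, and slot 2 with total expected clicks 33.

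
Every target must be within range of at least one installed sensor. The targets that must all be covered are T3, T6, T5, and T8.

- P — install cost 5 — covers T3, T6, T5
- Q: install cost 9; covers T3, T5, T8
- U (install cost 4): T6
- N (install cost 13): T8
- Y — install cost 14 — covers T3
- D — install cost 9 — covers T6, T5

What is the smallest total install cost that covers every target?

13

The greedy cost-per-new-target heuristic would pick P and Q for 14, but a cheaper cover exists.
Choose Q and U: together they cover T3, T6, T5, T8 — every target.
Total install cost: 9 + 4 = 13.
No cover costs less than 13.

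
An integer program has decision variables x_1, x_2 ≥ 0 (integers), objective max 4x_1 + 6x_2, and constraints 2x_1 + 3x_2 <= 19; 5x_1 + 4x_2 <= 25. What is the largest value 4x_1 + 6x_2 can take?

(x_1,x_2)=(0,6): 2·0+3·6=18≤19, 5·0+4·6=24≤25, objective 36.
(x_1,x_2)=(1,5): 2·1+3·5=17≤19, 5·1+4·5=25≤25, objective 34.
(x_1,x_2)=(0,5): 2·0+3·5=15≤19, 5·0+4·5=20≤25, objective 30.
Maximum is 36 at (x_1,x_2)=(0,6).

36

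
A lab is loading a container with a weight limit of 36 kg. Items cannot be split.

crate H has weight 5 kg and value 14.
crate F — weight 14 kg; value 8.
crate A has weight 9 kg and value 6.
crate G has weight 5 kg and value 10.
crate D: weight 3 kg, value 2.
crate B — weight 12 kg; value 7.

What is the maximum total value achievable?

40

This is an integer program with binary decision variables.
Take crate H, crate F, crate A, crate G, and crate D: weight 5 + 14 + 9 + 5 + 3 = 36 ≤ 36, value 14 + 8 + 6 + 10 + 2 = 40.
No other feasible combination does better.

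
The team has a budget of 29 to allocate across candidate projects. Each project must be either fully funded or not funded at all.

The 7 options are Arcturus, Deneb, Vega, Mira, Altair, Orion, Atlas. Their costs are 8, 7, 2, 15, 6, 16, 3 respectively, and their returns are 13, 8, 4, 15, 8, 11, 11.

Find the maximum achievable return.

44

Arcturus + Deneb + Altair + Atlas: cost 8 + 7 + 6 + 3 = 24 ≤ 29, return 13 + 8 + 8 + 11 = 40.
Arcturus + Deneb + Vega + Altair + Atlas: cost 8 + 7 + 2 + 6 + 3 = 26 ≤ 29, return 13 + 8 + 4 + 8 + 11 = 44.
Arcturus + Vega + Mira + Atlas: cost 8 + 2 + 15 + 3 = 28 ≤ 29, return 13 + 4 + 15 + 11 = 43.
Best is Arcturus, Deneb, Vega, Altair, and Atlas with total return 44.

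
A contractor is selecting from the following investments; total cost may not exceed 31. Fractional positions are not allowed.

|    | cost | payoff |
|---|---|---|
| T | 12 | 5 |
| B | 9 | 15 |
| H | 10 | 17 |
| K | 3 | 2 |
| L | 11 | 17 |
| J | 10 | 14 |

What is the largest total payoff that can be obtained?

Take B, H, and L: cost 9 + 10 + 11 = 30 ≤ 31, payoff 15 + 17 + 17 = 49.
No other feasible combination does better.

49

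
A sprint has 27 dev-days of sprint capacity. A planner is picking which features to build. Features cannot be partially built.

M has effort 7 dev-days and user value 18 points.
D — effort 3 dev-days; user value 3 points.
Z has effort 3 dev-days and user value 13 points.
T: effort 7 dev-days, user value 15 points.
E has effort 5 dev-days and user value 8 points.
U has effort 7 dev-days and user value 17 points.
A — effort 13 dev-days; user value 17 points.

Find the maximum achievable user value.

Treat it as a binary knapsack problem.
Allowing fractional choices, the relaxed optimum would be about 67.8, but features are indivisible.
M + Z + T + U: effort 7 + 3 + 7 + 7 = 24 ≤ 27, user value 18 + 13 + 15 + 17 = 63.
M + D + Z + T + U: effort 7 + 3 + 3 + 7 + 7 = 27 ≤ 27, user value 18 + 3 + 13 + 15 + 17 = 66.
Best is M, D, Z, T, and U with total user value 66.

66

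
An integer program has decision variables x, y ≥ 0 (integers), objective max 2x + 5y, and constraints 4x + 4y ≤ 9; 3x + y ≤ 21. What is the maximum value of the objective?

10

(x,y)=(0,2) is feasible, giving 10.
(x,y)=(1,1) is feasible, giving 7.
No feasible integer point exceeds 10.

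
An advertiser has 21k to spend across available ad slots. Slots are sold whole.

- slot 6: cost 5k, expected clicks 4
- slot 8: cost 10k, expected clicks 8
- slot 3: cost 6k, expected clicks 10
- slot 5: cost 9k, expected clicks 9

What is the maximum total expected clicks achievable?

Allowing fractional choices, the relaxed optimum would be about 23.8, but ad slots are indivisible.
slot 3 + slot 5: cost 6 + 9 = 15 ≤ 21, expected clicks 10 + 9 = 19.
slot 6 + slot 3 + slot 5: cost 5 + 6 + 9 = 20 ≤ 21, expected clicks 4 + 10 + 9 = 23.
slot 6 + slot 8 + slot 3: cost 5 + 10 + 6 = 21 ≤ 21, expected clicks 4 + 8 + 10 = 22.
Best is slot 6, slot 3, and slot 5 with total expected clicks 23.

23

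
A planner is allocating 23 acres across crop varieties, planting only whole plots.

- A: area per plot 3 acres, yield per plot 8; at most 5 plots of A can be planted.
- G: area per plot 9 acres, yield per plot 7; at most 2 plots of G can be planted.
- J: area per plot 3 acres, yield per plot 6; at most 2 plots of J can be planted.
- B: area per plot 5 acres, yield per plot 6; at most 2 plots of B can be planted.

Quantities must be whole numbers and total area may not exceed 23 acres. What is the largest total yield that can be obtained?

A has the best ratio (8/3); taking only A gives at most 5×8 = 40 (stopped by the supply cap of 5).
Mixing does better — 5×A, 1×J, and 1×B: area 23 ≤ 23, yield 5·8 + 1·6 + 1·6 = 52.

52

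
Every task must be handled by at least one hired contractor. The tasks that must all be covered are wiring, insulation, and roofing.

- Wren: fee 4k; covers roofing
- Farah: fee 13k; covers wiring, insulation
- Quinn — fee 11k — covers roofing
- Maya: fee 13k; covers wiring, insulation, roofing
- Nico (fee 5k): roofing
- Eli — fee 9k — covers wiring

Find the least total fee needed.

13

Maya alone covers wiring, insulation, roofing — every task.
Total fee: 13.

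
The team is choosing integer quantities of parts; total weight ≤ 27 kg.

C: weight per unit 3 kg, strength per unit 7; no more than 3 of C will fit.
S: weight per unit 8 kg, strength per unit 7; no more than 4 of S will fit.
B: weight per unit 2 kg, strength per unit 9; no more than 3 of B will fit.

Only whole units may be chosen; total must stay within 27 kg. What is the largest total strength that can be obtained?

55

This is a bounded integer knapsack.
1×C, 2×S, and 3×B: weight 25 ≤ 27, strength 1·7 + 2·7 + 3·9 = 48.
3×C, 1×S, and 3×B: weight 23 ≤ 27, strength 3·7 + 1·7 + 3·9 = 55.
Best is 55.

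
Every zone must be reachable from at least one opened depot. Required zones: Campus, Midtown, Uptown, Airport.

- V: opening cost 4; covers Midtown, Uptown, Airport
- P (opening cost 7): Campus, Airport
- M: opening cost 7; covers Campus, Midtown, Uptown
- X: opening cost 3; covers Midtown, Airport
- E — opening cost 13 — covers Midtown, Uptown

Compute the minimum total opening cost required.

Choose M and X: together they cover Campus, Midtown, Uptown, Airport — every zone.
Total opening cost: 7 + 3 = 10.

10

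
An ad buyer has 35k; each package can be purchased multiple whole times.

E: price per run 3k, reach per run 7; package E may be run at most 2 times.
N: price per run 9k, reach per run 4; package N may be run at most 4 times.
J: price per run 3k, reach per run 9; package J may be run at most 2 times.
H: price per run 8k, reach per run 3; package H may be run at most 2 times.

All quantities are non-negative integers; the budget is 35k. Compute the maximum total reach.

40

J has the best ratio (9/3); taking only J gives at most 2×9 = 18 (stopped by the supply cap of 2).
Mixing does better — 2×E, 2×N, and 2×J: price 30 ≤ 35, reach 2·7 + 2·4 + 2·9 = 40.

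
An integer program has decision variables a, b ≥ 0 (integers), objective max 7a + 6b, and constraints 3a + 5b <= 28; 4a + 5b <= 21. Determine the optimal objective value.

35

The continuous relaxation peaks at (5.25, 0) with value 36.75; rounding to a feasible lattice point costs some objective.
(a,b)=(5,0): 3·5+5·0=15≤28, 4·5+5·0=20≤21, objective 35.
(a,b)=(4,1): 3·4+5·1=17≤28, 4·4+5·1=21≤21, objective 34.
The best lattice point is (5,0), giving 35.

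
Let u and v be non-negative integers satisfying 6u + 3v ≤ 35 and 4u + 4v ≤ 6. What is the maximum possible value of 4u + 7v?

Relaxing integrality, the LP optimum is 10.50 at (u,v) = (0, 1.5), which is not an integer point.
(u,v)=(0,1): 6·0+3·1=3≤35, 4·0+4·1=4≤6, objective 7.
(u,v)=(1,0): 6·1+3·0=6≤35, 4·1+4·0=4≤6, objective 4.
No feasible integer point exceeds 7.

7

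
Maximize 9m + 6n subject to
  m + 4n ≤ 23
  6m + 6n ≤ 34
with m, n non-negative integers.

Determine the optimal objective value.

Relaxing integrality, the LP optimum is 51.00 at (m,n) = (5.67, 0), which is not an integer point.
(m,n)=(5,0) is feasible, giving 45.
(m,n)=(4,1) is feasible, giving 42.
(m,n)=(4,0) is feasible, giving 36.
The best lattice point is (5,0), giving 45.

45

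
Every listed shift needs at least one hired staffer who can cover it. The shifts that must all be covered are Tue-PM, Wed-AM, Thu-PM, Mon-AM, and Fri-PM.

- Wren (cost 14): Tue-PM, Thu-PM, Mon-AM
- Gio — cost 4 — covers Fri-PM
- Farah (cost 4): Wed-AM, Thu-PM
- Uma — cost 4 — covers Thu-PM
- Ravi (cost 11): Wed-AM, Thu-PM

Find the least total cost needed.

22

This is an integer covering problem.
Choose Wren, Gio, and Farah: together they cover Tue-PM, Wed-AM, Thu-PM, Mon-AM, Fri-PM — every shift.
Total cost: 14 + 4 + 4 = 22.
No cover costs less than 22.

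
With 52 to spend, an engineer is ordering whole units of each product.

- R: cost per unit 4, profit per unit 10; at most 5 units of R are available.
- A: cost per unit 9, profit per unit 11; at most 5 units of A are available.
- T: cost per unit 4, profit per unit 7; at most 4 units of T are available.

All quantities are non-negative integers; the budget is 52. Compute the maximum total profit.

This is a bounded integer knapsack.
Take 5×R, 2×A, and 3×T: cost 50 ≤ 52, profit 5·10 + 2·11 + 3·7 = 93.
R has the best ratio (10/4) and is taken to its limit of 5; remaining capacity is filled optimally with the others.

93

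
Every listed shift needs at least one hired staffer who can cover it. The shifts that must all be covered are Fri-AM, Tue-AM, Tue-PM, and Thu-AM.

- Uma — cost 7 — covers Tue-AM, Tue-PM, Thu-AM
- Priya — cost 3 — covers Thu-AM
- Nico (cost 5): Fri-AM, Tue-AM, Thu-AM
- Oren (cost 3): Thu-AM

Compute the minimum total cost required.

This is an integer covering problem.
Choose Uma and Nico: together they cover Fri-AM, Tue-AM, Tue-PM, Thu-AM — every shift.
Total cost: 7 + 5 = 12.
No cover costs less than 12.

12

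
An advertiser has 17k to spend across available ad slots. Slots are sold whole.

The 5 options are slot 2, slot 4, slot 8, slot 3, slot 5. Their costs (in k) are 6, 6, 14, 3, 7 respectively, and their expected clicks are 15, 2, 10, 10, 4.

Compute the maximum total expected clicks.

This is a 0-1 knapsack instance.
Allowing fractional choices, the relaxed optimum would be about 30.7, but ad slots are indivisible.
slot 2 + slot 3 + slot 5: cost 6 + 3 + 7 = 16 ≤ 17, expected clicks 15 + 10 + 4 = 29.
slot 2 + slot 4 + slot 3: cost 6 + 6 + 3 = 15 ≤ 17, expected clicks 15 + 2 + 10 = 27.
Best is slot 2, slot 3, and slot 5 with total expected clicks 29.

29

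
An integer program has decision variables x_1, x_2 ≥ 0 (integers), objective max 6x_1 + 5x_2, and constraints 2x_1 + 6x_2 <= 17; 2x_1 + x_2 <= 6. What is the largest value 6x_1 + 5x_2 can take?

The continuous relaxation peaks at (1.9, 2.2) with value 22.40; rounding to a feasible lattice point costs some objective.
(x_1,x_2)=(2,2): 2·2+6·2=16≤17, 2·2+1·2=6≤6, objective 22.
(x_1,x_2)=(2,1): 2·2+6·1=10≤17, 2·2+1·1=5≤6, objective 17.
(x_1,x_2)=(1,2): 2·1+6·2=14≤17, 2·1+1·2=4≤6, objective 16.
(x_1,x_2)=(1,1): 2·1+6·1=8≤17, 2·1+1·1=3≤6, objective 11.
No feasible integer point exceeds 22.

22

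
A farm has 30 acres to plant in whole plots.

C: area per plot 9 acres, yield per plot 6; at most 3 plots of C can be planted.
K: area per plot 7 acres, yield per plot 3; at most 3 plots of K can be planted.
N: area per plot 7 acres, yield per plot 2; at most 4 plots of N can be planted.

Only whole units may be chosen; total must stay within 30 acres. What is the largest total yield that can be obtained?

This is a bounded integer knapsack.
C has the best ratio (6/9); taking only C gives at most 3×6 = 18 (stopped by the area limit).
Optimal: 3×C: area 27 ≤ 30, yield 3·6 = 18.

18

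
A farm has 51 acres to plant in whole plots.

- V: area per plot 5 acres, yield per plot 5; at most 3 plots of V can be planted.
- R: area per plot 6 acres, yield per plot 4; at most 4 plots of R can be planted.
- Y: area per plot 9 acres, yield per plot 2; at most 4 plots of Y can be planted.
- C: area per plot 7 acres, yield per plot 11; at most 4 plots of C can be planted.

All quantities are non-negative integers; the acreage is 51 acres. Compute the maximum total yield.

C has the best ratio (11/7); taking only C gives at most 4×11 = 44 (stopped by the supply cap of 4).
Mixing does better — 3×V, 1×R, and 4×C: area 49 ≤ 51, yield 3·5 + 1·4 + 4·11 = 63.

63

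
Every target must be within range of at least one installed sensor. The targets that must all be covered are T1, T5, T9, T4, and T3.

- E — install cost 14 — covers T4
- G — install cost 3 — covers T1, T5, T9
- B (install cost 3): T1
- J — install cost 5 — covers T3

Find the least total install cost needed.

22

Choose E, G, and J: together they cover T1, T5, T9, T4, T3 — every target.
Total install cost: 14 + 3 + 5 = 22.
No cover costs less than 22.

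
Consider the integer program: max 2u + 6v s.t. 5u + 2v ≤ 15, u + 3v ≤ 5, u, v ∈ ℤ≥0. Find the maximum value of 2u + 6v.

10

(u,v)=(2,1): 5·2+2·1=12≤15, 1·2+3·1=5≤5, objective 10.
(u,v)=(1,1): 5·1+2·1=7≤15, 1·1+3·1=4≤5, objective 8.
(u,v)=(3,0): 5·3+2·0=15≤15, 1·3+3·0=3≤5, objective 6.
The best lattice point is (2,1), giving 10.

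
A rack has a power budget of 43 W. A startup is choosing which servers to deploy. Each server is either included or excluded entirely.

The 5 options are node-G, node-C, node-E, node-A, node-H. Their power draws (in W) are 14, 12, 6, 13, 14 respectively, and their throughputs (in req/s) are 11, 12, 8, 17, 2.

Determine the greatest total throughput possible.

Treat it as a binary knapsack problem.
node-G + node-E + node-A: power draw 14 + 6 + 13 = 33 ≤ 43, throughput 11 + 8 + 17 = 36.
node-C + node-E + node-A: power draw 12 + 6 + 13 = 31 ≤ 43, throughput 12 + 8 + 17 = 37.
node-G + node-C + node-A: power draw 14 + 12 + 13 = 39 ≤ 43, throughput 11 + 12 + 17 = 40.
Best is node-G, node-C, and node-A with total throughput 40.

40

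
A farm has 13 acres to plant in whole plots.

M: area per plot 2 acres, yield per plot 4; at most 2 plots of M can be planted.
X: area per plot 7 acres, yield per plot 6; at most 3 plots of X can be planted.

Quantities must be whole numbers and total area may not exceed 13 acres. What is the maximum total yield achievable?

14

M has the best ratio (4/2); taking only M gives at most 2×4 = 8 (stopped by the supply cap of 2).
Mixing does better — 2×M and 1×X: area 11 ≤ 13, yield 2·4 + 1·6 = 14.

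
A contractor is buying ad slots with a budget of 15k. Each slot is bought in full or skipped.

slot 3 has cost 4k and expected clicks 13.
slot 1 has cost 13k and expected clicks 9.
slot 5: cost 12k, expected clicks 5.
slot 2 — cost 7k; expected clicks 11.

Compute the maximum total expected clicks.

24

This is an integer program with binary decision variables.
Allowing fractional choices, the relaxed optimum would be about 26.8, but ad slots are indivisible.
slot 3: cost 4 ≤ 15, expected clicks 13.
slot 3 + slot 2: cost 4 + 7 = 11 ≤ 15, expected clicks 13 + 11 = 24.
Best is slot 3 and slot 2 with total expected clicks 24.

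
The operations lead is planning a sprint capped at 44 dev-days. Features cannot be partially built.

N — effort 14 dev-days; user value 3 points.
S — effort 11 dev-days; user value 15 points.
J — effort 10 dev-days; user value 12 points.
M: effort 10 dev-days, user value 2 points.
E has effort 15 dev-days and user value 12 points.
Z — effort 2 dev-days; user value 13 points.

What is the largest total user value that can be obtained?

52

Allowing fractional choices, the relaxed optimum would be about 53.3, but features are indivisible.
S + J + E + Z: effort 11 + 10 + 15 + 2 = 38 ≤ 44, user value 15 + 12 + 12 + 13 = 52.
N + S + E + Z: effort 14 + 11 + 15 + 2 = 42 ≤ 44, user value 3 + 15 + 12 + 13 = 43.
N + S + J + Z: effort 14 + 11 + 10 + 2 = 37 ≤ 44, user value 3 + 15 + 12 + 13 = 43.
Best is S, J, E, and Z with total user value 52.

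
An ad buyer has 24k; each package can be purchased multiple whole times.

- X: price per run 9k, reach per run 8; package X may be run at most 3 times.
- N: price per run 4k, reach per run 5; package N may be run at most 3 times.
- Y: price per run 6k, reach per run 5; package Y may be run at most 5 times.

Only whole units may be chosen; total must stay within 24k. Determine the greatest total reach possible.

N has the best ratio (5/4); taking only N gives at most 3×5 = 15 (stopped by the supply cap of 3).
Mixing does better — 3×N and 2×Y: price 24 ≤ 24, reach 3·5 + 2·5 = 25.

25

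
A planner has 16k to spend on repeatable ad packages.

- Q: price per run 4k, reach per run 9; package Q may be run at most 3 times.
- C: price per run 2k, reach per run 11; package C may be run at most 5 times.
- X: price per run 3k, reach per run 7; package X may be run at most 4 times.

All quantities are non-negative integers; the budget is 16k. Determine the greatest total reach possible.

C has the best ratio (11/2); taking only C gives at most 5×11 = 55 (stopped by the supply cap of 5).
Mixing does better — 5×C and 2×X: price 16 ≤ 16, reach 5·11 + 2·7 = 69.

69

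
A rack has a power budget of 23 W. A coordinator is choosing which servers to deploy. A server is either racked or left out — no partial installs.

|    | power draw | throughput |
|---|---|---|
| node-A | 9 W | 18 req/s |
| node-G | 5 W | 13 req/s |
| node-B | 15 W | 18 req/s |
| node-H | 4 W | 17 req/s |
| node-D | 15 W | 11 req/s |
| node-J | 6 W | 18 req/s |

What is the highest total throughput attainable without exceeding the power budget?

53

Take node-A, node-H, and node-J: power draw 9 + 4 + 6 = 19 ≤ 23, throughput 18 + 17 + 18 = 53.
No other feasible combination does better.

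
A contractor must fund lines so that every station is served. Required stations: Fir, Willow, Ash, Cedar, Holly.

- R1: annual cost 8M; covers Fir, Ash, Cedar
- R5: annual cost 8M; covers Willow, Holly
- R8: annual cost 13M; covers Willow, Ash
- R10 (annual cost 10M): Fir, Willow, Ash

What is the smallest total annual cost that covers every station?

16

This is an integer covering problem.
Choose R1 and R5: together they cover Fir, Willow, Ash, Cedar, Holly — every station.
Total annual cost: 8 + 8 = 16.
No cover costs less than 16.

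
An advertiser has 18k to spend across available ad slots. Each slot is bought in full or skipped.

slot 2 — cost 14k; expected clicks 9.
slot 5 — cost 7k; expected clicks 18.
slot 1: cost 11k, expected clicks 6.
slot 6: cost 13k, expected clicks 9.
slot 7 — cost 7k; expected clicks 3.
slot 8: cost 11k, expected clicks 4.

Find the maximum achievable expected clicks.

Treat it as a binary knapsack problem.
slot 5 + slot 1: cost 7 + 11 = 18 ≤ 18, expected clicks 18 + 6 = 24.
slot 5 + slot 8: cost 7 + 11 = 18 ≤ 18, expected clicks 18 + 4 = 22.
slot 5 + slot 7: cost 7 + 7 = 14 ≤ 18, expected clicks 18 + 3 = 21.
Best is slot 5 and slot 1 with total expected clicks 24.

24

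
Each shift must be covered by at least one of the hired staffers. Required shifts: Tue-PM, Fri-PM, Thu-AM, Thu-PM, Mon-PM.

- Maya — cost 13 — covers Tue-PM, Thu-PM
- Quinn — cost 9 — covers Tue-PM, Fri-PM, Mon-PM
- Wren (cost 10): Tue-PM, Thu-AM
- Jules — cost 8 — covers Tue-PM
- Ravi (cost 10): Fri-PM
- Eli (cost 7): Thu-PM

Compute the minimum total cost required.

26

Choose Quinn, Wren, and Eli: together they cover Tue-PM, Fri-PM, Thu-AM, Thu-PM, Mon-PM — every shift.
Total cost: 9 + 10 + 7 = 26.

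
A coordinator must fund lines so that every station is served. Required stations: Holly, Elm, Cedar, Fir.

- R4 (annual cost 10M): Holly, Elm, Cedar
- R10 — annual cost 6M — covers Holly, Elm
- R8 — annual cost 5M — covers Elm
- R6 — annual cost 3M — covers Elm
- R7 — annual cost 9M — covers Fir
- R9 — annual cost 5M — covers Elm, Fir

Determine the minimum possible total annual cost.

15

This is an integer covering problem.
Choose R4 and R9: together they cover Holly, Elm, Cedar, Fir — every station.
Total annual cost: 10 + 5 = 15.
No cover costs less than 15.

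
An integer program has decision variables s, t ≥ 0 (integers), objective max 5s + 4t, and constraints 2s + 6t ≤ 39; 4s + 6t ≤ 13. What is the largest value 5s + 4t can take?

15

The continuous relaxation peaks at (3.25, 0) with value 16.25; rounding to a feasible lattice point costs some objective.
(s,t)=(3,0): 2·3+6·0=6≤39, 4·3+6·0=12≤13, objective 15.
(s,t)=(2,0): 2·2+6·0=4≤39, 4·2+6·0=8≤13, objective 10.
No feasible integer point exceeds 15.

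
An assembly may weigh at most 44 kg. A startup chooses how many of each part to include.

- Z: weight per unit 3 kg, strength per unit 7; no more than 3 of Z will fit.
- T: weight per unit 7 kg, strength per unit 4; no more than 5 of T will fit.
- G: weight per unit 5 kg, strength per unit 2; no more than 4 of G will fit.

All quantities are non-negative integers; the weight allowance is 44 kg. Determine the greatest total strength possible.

41

Z has the best ratio (7/3); taking only Z gives at most 3×7 = 21 (stopped by the supply cap of 3).
Mixing does better — 3×Z and 5×T: weight 44 ≤ 44, strength 3·7 + 5·4 = 41.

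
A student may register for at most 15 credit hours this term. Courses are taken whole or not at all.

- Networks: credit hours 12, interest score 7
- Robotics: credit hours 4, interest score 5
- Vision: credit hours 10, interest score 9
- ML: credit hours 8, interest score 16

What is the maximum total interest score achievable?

Robotics + Vision: credit hours 4 + 10 = 14 ≤ 15, interest score 5 + 9 = 14.
Robotics + ML: credit hours 4 + 8 = 12 ≤ 15, interest score 5 + 16 = 21.
ML: credit hours 8 ≤ 15, interest score 16.
Best is Robotics and ML with total interest score 21.

21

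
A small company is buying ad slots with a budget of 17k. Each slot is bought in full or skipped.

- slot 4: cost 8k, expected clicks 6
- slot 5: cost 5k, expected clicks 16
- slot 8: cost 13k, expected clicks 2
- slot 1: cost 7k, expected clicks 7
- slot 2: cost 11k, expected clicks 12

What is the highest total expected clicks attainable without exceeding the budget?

Treat it as a binary knapsack problem.
slot 5 + slot 2: cost 5 + 11 = 16 ≤ 17, expected clicks 16 + 12 = 28.
slot 5 + slot 1: cost 5 + 7 = 12 ≤ 17, expected clicks 16 + 7 = 23.
Best is slot 5 and slot 2 with total expected clicks 28.

28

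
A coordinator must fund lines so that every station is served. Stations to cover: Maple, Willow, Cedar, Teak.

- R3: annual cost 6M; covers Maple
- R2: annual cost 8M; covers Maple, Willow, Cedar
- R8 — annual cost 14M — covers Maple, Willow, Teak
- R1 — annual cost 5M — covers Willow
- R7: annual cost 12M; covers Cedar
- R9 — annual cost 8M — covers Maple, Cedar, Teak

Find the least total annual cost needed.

13

The greedy cost-per-new-station heuristic would pick R2 and R9 for 16, but a cheaper cover exists.
Choose R1 and R9: together they cover Maple, Willow, Cedar, Teak — every station.
Total annual cost: 5 + 8 = 13.
No cover costs less than 13.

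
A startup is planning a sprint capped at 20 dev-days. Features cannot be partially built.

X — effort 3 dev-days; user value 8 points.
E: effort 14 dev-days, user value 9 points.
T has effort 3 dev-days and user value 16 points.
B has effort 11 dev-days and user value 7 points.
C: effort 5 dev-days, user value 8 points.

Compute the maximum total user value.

Allowing fractional choices, the relaxed optimum would be about 37.8, but features are indivisible.
X + E + T: effort 3 + 14 + 3 = 20 ≤ 20, user value 8 + 9 + 16 = 33.
X + T + C: effort 3 + 3 + 5 = 11 ≤ 20, user value 8 + 16 + 8 = 32.
Best is X, E, and T with total user value 33.

33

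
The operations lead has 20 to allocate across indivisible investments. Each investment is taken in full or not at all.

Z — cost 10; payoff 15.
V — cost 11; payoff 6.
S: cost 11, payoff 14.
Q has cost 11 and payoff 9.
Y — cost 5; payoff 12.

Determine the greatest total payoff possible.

Take Z and Y: cost 10 + 5 = 15 ≤ 20, payoff 15 + 12 = 27.
No other feasible combination does better.

27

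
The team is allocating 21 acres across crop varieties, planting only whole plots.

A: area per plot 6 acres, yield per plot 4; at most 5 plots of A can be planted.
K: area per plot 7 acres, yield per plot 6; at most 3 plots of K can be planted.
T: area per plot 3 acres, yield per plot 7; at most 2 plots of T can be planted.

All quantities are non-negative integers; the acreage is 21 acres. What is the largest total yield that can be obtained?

Take 2×K and 2×T: area 20 ≤ 21, yield 2·6 + 2·7 = 26.
T has the best ratio (7/3) and is taken to its limit of 2; remaining capacity is filled optimally with the others.

26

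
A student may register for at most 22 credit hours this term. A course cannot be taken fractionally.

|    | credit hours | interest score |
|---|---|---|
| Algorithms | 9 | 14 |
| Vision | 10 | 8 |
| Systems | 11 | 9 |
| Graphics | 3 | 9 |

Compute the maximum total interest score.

31

Allowing fractional choices, the relaxed optimum would be about 31.2, but courses are indivisible.
Algorithms + Graphics: credit hours 9 + 3 = 12 ≤ 22, interest score 14 + 9 = 23.
Algorithms + Systems: credit hours 9 + 11 = 20 ≤ 22, interest score 14 + 9 = 23.
Algorithms + Vision + Graphics: credit hours 9 + 10 + 3 = 22 ≤ 22, interest score 14 + 8 + 9 = 31.
Best is Algorithms, Vision, and Graphics with total interest score 31.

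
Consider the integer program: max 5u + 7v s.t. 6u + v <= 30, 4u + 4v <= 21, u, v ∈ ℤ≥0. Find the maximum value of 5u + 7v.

35

(u,v)=(0,5): 6·0+1·5=5≤30, 4·0+4·5=20≤21, objective 35.
(u,v)=(1,4): 6·1+1·4=10≤30, 4·1+4·4=20≤21, objective 33.
(u,v)=(0,4): 6·0+1·4=4≤30, 4·0+4·4=16≤21, objective 28.
The best lattice point is (0,5), giving 35.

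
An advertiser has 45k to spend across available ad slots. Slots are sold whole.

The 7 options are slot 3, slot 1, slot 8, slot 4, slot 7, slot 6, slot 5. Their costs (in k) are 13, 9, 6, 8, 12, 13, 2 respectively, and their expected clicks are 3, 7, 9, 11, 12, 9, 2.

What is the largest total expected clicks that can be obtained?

slot 1 + slot 8 + slot 4 + slot 7 + slot 5: cost 9 + 6 + 8 + 12 + 2 = 37 ≤ 45, expected clicks 7 + 9 + 11 + 12 + 2 = 41.
slot 8 + slot 4 + slot 7 + slot 6 + slot 5: cost 6 + 8 + 12 + 13 + 2 = 41 ≤ 45, expected clicks 9 + 11 + 12 + 9 + 2 = 43.
slot 8 + slot 4 + slot 7 + slot 6: cost 6 + 8 + 12 + 13 = 39 ≤ 45, expected clicks 9 + 11 + 12 + 9 = 41.
Best is slot 8, slot 4, slot 7, slot 6, and slot 5 with total expected clicks 43.

43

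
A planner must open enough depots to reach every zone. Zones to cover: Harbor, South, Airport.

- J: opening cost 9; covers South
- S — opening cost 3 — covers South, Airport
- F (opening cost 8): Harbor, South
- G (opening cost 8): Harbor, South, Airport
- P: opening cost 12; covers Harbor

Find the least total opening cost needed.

8

This is an integer covering problem.
The greedy cost-per-new-zone heuristic would pick S and F for 11, but a cheaper cover exists.
G alone covers Harbor, South, Airport — every zone.
Total opening cost: 8.
No cover costs less than 8.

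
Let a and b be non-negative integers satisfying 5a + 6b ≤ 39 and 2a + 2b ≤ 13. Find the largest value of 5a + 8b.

48

Relaxing integrality, the LP optimum is 52.00 at (a,b) = (0, 6.5), which is not an integer point.
(a,b)=(0,6): 5·0+6·6=36≤39, 2·0+2·6=12≤13, objective 48.
(a,b)=(1,5): 5·1+6·5=35≤39, 2·1+2·5=12≤13, objective 45.
Maximum is 48 at (a,b)=(0,6).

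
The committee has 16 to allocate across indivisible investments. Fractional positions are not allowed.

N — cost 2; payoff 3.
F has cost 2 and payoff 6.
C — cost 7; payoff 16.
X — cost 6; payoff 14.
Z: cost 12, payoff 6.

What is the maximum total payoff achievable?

36

Allowing fractional choices, the relaxed optimum would be about 37.5, but investments are indivisible.
N + C + X: cost 2 + 7 + 6 = 15 ≤ 16, payoff 3 + 16 + 14 = 33.
F + C + X: cost 2 + 7 + 6 = 15 ≤ 16, payoff 6 + 16 + 14 = 36.
Best is F, C, and X with total payoff 36.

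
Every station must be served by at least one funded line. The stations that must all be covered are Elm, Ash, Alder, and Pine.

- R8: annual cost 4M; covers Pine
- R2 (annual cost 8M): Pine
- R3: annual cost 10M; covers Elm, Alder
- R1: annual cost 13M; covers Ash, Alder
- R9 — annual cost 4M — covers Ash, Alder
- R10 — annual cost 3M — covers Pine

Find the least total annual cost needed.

17

Choose R3, R9, and R10: together they cover Elm, Ash, Alder, Pine — every station.
Total annual cost: 10 + 4 + 3 = 17.
No cover costs less than 17.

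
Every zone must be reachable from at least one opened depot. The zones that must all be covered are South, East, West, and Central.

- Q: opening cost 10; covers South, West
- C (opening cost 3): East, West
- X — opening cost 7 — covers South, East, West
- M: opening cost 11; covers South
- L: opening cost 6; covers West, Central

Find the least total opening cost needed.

This is a weighted set-cover instance.
The greedy cost-per-new-zone heuristic would pick C, L, and X for 16, but a cheaper cover exists.
Choose X and L: together they cover South, East, West, Central — every zone.
Total opening cost: 7 + 6 = 13.
No cover costs less than 13.

13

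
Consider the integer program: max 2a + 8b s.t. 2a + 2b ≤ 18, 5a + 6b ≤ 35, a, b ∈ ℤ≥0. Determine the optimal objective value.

(a,b)=(1,5): 2·1+2·5=12≤18, 5·1+6·5=35≤35, objective 42.
(a,b)=(0,5): 2·0+2·5=10≤18, 5·0+6·5=30≤35, objective 40.
Maximum is 42 at (a,b)=(1,5).

42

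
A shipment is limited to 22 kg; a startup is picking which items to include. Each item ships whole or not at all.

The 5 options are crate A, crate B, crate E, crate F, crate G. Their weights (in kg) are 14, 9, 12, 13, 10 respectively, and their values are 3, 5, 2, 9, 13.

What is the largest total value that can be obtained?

Take crate B and crate G: weight 9 + 10 = 19 ≤ 22, value 5 + 13 = 18.
No other feasible combination does better.

18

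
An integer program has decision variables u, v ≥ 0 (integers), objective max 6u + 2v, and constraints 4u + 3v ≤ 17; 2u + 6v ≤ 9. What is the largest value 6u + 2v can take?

24

(u,v)=(4,0): 4·4+3·0=16≤17, 2·4+6·0=8≤9, objective 24.
(u,v)=(3,0): 4·3+3·0=12≤17, 2·3+6·0=6≤9, objective 18.
Maximum is 24 at (u,v)=(4,0).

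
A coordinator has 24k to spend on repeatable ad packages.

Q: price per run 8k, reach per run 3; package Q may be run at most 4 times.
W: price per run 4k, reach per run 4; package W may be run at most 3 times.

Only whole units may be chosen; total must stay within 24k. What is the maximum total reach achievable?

15

Take 1×Q and 3×W: price 20 ≤ 24, reach 1·3 + 3·4 = 15.
W has the best ratio (4/4) and is taken to its limit of 3; remaining capacity is filled optimally with the others.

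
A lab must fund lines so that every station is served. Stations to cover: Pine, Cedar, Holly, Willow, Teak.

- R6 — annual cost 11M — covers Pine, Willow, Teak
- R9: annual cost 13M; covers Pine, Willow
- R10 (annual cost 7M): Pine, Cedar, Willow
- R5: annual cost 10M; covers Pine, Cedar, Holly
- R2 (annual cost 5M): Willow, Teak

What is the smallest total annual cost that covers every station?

15

This is an integer covering problem.
The greedy cost-per-new-station heuristic would pick R10, R2, and R5 for 22, but a cheaper cover exists.
Choose R5 and R2: together they cover Pine, Cedar, Holly, Willow, Teak — every station.
Total annual cost: 10 + 5 = 15.
No cover costs less than 15.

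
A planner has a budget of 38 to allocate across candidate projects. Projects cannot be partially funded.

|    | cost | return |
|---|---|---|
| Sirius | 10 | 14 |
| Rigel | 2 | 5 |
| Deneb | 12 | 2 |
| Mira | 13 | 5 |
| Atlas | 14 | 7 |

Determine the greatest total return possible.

28

Allowing fractional choices, the relaxed optimum would be about 30.6, but projects are indivisible.
Sirius + Rigel + Atlas: cost 10 + 2 + 14 = 26 ≤ 38, return 14 + 5 + 7 = 26.
Sirius + Rigel + Deneb + Atlas: cost 10 + 2 + 12 + 14 = 38 ≤ 38, return 14 + 5 + 2 + 7 = 28.
Best is Sirius, Rigel, Deneb, and Atlas with total return 28.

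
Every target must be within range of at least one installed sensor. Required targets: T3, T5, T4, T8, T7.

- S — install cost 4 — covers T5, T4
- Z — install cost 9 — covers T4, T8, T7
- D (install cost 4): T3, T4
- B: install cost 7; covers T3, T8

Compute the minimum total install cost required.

17

This is a weighted set-cover instance.
The greedy cost-per-new-target heuristic would pick S, B, and Z for 20, but a cheaper cover exists.
Choose S, Z, and D: together they cover T3, T5, T4, T8, T7 — every target.
Total install cost: 4 + 9 + 4 = 17.
No cover costs less than 17.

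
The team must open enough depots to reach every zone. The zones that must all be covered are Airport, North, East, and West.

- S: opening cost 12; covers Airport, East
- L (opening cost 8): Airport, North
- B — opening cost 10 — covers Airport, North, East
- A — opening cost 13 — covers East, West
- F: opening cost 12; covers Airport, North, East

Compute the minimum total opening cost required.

This is an integer covering problem.
The greedy cost-per-new-zone heuristic would pick B and A for 23, but a cheaper cover exists.
Choose L and A: together they cover Airport, North, East, West — every zone.
Total opening cost: 8 + 13 = 21.
No cover costs less than 21.

21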